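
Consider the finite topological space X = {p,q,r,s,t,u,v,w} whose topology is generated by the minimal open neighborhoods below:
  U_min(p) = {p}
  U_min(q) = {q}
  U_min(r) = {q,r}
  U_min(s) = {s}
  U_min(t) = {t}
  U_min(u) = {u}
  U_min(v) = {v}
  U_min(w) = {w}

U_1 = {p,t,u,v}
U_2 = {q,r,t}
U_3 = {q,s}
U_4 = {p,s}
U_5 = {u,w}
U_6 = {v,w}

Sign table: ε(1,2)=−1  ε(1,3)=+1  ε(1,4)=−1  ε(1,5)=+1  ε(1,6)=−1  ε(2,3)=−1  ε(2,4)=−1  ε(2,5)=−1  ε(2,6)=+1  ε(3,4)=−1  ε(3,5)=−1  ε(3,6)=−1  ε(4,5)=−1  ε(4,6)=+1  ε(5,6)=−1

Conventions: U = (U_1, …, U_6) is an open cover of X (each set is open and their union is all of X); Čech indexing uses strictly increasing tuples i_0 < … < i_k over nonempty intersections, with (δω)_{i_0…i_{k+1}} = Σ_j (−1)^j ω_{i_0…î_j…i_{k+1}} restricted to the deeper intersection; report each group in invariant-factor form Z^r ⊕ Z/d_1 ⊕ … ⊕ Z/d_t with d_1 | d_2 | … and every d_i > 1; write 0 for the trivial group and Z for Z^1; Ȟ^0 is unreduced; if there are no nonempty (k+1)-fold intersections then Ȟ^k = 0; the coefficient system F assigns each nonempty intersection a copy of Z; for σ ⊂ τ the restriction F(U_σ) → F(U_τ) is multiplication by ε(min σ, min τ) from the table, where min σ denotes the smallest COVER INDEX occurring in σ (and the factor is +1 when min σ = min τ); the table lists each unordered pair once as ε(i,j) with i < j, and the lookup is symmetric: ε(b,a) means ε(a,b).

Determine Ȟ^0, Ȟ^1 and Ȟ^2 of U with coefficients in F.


Ȟ^0 = Z, Ȟ^1 = Z^2 and Ȟ^2 = 0

intersection data:
  U12={t} U14={p} U15={u} U16={v} U23={q} U34={s} U56={w}
C dims 6,7; δ0: rk 5, SNF 1^5
Ȟ^0 = (6 − 5) − 0 = 1, so Ȟ^0 ≅ Z
Ȟ^1 = (7 − 0) − 5 = 2, so Ȟ^1 ≅ Z^2
Ȟ^2 = (0 − 0) − 0 = 0, so Ȟ^2 ≅ 0


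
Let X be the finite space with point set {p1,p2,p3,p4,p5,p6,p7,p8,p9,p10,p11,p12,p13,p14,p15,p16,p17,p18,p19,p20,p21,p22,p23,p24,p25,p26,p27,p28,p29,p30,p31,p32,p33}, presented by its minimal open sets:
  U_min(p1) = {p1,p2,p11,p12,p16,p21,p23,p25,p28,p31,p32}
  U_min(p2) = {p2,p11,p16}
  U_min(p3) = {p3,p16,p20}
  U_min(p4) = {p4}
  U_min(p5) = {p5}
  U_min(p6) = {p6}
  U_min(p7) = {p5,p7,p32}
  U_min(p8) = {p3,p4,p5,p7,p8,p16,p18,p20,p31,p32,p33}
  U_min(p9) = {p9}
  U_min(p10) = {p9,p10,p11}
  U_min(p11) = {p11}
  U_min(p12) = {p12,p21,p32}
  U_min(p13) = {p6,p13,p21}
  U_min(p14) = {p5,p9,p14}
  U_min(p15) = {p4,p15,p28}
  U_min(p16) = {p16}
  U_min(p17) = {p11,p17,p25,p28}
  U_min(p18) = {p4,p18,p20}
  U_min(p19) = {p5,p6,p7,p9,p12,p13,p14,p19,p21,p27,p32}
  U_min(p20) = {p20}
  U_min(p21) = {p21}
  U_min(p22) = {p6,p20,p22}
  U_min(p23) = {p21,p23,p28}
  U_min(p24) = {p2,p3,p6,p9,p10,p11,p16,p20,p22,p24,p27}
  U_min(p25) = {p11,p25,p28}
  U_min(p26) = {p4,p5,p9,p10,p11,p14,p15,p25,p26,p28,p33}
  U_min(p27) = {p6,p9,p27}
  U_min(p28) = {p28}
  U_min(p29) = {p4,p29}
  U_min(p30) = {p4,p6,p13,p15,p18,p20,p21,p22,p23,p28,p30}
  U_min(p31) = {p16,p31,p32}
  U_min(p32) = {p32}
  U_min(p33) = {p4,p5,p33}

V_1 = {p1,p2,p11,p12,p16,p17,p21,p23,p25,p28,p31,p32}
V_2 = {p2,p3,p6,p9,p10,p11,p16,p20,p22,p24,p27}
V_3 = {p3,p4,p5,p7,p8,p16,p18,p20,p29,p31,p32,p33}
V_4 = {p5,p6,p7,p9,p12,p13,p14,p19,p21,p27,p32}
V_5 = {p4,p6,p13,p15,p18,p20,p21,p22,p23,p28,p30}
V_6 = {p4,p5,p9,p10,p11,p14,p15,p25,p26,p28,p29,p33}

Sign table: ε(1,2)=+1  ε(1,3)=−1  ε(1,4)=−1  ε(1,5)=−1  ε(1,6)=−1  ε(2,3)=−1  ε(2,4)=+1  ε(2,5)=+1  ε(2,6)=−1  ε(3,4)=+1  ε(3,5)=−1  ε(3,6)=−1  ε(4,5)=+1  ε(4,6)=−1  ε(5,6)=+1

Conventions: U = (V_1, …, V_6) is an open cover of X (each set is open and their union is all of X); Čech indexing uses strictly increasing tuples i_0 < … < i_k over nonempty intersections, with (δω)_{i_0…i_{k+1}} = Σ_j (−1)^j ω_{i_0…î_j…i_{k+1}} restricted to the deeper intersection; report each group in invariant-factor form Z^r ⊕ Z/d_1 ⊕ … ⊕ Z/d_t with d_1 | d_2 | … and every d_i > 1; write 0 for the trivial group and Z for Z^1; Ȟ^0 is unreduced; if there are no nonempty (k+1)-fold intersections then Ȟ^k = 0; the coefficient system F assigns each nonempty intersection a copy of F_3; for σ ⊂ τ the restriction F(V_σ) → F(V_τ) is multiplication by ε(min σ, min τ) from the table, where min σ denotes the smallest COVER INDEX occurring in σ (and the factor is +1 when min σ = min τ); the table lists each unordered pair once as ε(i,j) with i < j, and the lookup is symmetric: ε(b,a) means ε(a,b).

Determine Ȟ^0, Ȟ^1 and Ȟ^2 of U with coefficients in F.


nonempty intersections:
  V12={p2,p11,p16} V13={p16,p31,p32} V14={p12,p21,p32} V15={p21,p23,p28} V16={p11,p25,p28} V23={p3,p16,p20} V24={p6,p9,p27} V25={p6,p20,p22} V26={p9,p10,p11} V34={p5,p7,p32} V35={p4,p18,p20} V36={p4,p5,p29,p33} V45={p6,p13,p21} V46={p5,p9,p14} V56={p4,p15,p28}
  V123={p16} V126={p11} V134={p32} V145={p21} V156={p28} V235={p20} V245={p6} V246={p9} V346={p5} V356={p4}
C dims 6,15,10; δ0: rk_F3 6; δ1: rk_F3 9
Ȟ^0: (6−6)−0=0 ⇒ 0
Ȟ^1: (15−9)−6=0 ⇒ 0
Ȟ^2: (10−0)−9=1 ⇒ Z/3

Ȟ^0 = 0, Ȟ^1 = 0, Ȟ^2 = Z/3


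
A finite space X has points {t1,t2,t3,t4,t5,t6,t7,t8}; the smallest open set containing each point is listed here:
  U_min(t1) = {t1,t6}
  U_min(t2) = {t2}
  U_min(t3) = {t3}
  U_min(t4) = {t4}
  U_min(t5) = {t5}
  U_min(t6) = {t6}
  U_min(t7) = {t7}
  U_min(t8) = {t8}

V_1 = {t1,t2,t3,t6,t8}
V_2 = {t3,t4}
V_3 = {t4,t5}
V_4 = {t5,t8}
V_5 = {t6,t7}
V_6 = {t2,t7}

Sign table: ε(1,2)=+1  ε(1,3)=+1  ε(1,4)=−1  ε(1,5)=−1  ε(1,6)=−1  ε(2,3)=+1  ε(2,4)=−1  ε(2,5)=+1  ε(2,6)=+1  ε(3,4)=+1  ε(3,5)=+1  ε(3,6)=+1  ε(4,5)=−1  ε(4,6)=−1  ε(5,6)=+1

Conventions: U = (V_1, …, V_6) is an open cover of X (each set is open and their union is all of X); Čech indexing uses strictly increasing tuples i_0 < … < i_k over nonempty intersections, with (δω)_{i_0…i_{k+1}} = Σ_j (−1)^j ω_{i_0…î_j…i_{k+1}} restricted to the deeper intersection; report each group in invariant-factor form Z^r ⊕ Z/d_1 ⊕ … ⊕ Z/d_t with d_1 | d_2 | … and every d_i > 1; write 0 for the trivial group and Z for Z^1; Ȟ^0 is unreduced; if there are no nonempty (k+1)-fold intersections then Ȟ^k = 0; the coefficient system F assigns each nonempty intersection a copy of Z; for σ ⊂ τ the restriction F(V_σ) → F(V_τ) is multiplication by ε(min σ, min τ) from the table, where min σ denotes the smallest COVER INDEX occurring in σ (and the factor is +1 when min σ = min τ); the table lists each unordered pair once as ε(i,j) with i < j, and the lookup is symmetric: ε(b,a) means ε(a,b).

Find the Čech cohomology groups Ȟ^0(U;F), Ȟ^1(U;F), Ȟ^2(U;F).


nerve simplices:
  V12={t3} V14={t8} V15={t6} V16={t2} V23={t4} V34={t5} V56={t7}
C dims 6,7; δ0: rk 6, SNF 1^5·2
degree 0: 6−6−0 = 0 → Ȟ^0 ≅ 0
degree 1: 7−0−6 = 1 plus torsion [2] → Ȟ^1 ≅ Z ⊕ Z/2
degree 2: 0−0−0 = 0 → Ȟ^2 ≅ 0

Ȟ^0(U;F) ≅ 0; Ȟ^1(U;F) ≅ Z ⊕ Z/2; Ȟ^2(U;F) ≅ 0


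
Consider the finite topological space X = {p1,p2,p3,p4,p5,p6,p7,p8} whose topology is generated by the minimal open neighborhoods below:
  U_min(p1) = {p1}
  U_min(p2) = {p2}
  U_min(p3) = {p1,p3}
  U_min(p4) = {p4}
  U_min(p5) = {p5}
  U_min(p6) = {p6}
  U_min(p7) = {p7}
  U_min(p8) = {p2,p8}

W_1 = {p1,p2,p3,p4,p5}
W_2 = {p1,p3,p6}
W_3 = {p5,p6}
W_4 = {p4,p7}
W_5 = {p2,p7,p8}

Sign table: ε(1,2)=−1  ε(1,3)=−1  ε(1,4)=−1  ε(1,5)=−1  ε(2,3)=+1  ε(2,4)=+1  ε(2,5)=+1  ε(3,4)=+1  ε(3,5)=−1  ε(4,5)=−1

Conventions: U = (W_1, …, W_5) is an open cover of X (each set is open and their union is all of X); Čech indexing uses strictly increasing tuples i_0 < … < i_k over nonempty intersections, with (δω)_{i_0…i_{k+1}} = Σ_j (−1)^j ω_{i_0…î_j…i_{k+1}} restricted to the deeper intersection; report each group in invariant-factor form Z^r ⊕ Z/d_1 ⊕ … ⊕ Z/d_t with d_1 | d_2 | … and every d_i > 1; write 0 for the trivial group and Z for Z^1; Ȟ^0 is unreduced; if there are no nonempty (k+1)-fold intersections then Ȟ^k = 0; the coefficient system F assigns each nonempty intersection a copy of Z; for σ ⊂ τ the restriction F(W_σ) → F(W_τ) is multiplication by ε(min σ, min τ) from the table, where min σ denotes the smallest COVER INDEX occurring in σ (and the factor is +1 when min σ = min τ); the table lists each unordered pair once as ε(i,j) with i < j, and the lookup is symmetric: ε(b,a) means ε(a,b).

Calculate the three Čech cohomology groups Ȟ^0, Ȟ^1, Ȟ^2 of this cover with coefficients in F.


Ȟ^0 = 0, Ȟ^1 = Z ⊕ Z/2 and Ȟ^2 = 0

cover nerve:
  W12={p1,p3} W13={p5} W14={p4} W15={p2} W23={p6} W45={p7}
C dims 5,6; δ0: rk 5, SNF 1^4·2
Ȟ^0: (5−5)−0=0 ⇒ 0
Ȟ^1: (6−0)−5=1 plus torsion [2] ⇒ Z ⊕ Z/2
Ȟ^2: (0−0)−0=0 ⇒ 0


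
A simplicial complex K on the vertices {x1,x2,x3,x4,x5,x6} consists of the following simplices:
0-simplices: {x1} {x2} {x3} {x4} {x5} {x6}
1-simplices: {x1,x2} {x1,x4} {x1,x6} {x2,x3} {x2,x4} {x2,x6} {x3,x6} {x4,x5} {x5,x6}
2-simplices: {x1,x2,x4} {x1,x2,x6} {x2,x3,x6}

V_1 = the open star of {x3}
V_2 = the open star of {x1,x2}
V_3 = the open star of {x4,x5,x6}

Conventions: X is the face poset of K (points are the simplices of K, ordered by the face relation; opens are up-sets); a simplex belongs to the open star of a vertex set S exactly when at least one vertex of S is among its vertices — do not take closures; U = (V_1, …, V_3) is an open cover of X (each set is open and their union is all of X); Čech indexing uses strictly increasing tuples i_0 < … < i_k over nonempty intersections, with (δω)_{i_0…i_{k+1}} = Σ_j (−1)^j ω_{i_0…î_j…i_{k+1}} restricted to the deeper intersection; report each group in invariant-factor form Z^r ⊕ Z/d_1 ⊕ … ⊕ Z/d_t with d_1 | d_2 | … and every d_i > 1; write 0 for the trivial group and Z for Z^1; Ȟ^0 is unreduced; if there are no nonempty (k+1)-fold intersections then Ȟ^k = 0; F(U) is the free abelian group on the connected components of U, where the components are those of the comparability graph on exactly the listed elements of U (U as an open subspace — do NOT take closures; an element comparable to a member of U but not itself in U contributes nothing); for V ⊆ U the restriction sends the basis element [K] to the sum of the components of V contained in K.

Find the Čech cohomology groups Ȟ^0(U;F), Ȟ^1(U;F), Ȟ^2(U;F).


Ȟ^0 ≅ Z, Ȟ^1 ≅ Z, Ȟ^2 ≅ 0

nonempty intersections:
  V1={{x3},{x2,x3},{x3,x6},{x2,x3,x6}} V2={{x1},{x2},{x1,x2},{x1,x4},{x1,x6},{x2,x3},{x2,x4},{x2,x6},{x1,x2,x4},{x1,x2,x6},{x2,x3,x6}} V3={{x4},{x5},{x6},{x1,x4},{x1,x6},{x2,x4},{x2,x6},{x3,x6},{x4,x5},{x5,x6},{x1,x2,x4},{x1,x2,x6},{x2,x3,x6}}
  V12={{x2,x3},{x2,x3,x6}} V13={{x3,x6},{x2,x3,x6}} V23={{x1,x4},{x1,x6},{x2,x4},{x2,x6},{x1,x2,x4},{x1,x2,x6},{x2,x3,x6}}
  V123={{x2,x3,x6}}
components per intersection:
  V1: {{x3},{x2,x3},{x3,x6},{x2,x3,x6}}
  V2: {{x1},{x2},{x1,x2},{x1,x4},{x1,x6},{x2,x3},{x2,x4},{x2,x6},{x1,x2,x4},{x1,x2,x6},{x2,x3,x6}}
  V3: {{x4},{x5},{x6},{x1,x4},{x1,x6},{x2,x4},{x2,x6},{x3,x6},{x4,x5},{x5,x6},{x1,x2,x4},{x1,x2,x6},{x2,x3,x6}}
  V12: {{x2,x3},{x2,x3,x6}}
  V13: {{x3,x6},{x2,x3,x6}}
  V23: {{x1,x4},{x2,x4},{x1,x2,x4}} {{x1,x6},{x2,x6},{x1,x2,x6},{x2,x3,x6}}
  V123: {{x2,x3,x6}}
C dims 3,4,1; δ0: rk 2, SNF 1^2; δ1: rk 1, SNF 1^1
Ȟ^0: (3−2)−0=1 ⇒ Z
Ȟ^1: (4−1)−2=1 ⇒ Z
Ȟ^2: (1−0)−1=0 ⇒ 0


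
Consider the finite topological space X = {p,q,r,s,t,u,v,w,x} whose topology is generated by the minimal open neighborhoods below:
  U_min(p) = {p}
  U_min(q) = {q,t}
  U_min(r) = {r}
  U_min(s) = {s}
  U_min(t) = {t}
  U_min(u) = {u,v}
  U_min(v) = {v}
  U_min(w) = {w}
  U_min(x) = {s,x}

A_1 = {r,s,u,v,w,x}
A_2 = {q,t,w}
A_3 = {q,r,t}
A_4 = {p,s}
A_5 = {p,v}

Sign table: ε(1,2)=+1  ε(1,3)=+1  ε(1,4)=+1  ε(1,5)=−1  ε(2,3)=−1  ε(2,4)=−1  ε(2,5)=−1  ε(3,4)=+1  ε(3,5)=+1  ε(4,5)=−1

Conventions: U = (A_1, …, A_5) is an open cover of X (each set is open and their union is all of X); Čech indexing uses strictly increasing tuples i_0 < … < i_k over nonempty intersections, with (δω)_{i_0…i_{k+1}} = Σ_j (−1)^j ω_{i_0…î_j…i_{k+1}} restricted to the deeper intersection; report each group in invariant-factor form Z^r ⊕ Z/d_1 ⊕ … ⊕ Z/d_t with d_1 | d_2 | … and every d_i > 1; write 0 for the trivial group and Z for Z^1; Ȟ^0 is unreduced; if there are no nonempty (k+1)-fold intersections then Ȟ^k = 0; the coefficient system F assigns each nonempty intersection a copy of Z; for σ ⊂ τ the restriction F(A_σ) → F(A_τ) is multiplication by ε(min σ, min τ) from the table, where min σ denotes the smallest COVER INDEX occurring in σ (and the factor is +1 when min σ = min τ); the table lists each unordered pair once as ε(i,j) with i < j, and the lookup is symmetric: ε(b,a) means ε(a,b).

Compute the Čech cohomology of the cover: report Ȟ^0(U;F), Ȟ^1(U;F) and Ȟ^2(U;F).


Ȟ^0(U;F) ≅ 0, Ȟ^1(U;F) ≅ Z ⊕ Z/2 and Ȟ^2(U;F) ≅ 0

nonempty overlaps:
  A12={w} A13={r} A14={s} A15={v} A23={q,t} A45={p}
C dims 5,6; δ0: rk 5, SNF 1^4·2
degree 0: 5−5−0 = 0 → Ȟ^0 ≅ 0
degree 1: 6−0−5 = 1 plus torsion [2] → Ȟ^1 ≅ Z ⊕ Z/2
degree 2: 0−0−0 = 0 → Ȟ^2 ≅ 0


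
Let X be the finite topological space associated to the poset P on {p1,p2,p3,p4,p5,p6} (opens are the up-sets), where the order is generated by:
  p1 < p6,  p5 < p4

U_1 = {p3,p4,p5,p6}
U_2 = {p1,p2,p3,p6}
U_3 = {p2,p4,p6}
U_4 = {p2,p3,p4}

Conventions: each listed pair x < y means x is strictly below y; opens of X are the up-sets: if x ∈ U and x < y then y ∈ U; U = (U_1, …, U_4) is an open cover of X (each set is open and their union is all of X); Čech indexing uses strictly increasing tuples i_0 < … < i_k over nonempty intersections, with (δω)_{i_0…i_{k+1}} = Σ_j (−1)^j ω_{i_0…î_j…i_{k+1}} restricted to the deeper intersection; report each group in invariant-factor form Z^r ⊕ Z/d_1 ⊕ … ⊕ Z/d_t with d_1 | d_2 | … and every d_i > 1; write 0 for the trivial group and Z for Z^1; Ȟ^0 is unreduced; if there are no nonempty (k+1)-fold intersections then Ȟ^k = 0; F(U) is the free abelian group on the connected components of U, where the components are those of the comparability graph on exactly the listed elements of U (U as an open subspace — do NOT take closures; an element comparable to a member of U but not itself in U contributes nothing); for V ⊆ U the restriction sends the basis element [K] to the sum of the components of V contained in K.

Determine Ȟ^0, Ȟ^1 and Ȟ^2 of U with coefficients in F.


nonempty overlaps:
  U12={p3,p6} U13={p4,p6} U14={p3,p4} U23={p2,p6} U24={p2,p3} U34={p2,p4}
  U123={p6} U124={p3} U134={p4} U234={p2}
components per intersection:
  U1: {p3} {p4,p5} {p6}
  U2: {p1,p6} {p2} {p3}
  U3: {p2} {p4} {p6}
  U4: {p2} {p3} {p4}
  U12: {p3} {p6}
  U13: {p4} {p6}
  U14: {p3} {p4}
  U23: {p2} {p6}
  U24: {p2} {p3}
  U34: {p2} {p4}
  U123: {p6}
  U124: {p3}
  U134: {p4}
  U234: {p2}
C dims 12,12,4; δ0: rk 8, SNF 1^8; δ1: rk 4, SNF 1^4
degree 0: 12−8−0 = 4 → Ȟ^0 ≅ Z^4
degree 1: 12−4−8 = 0 → Ȟ^1 ≅ 0
degree 2: 4−0−4 = 0 → Ȟ^2 ≅ 0

Ȟ^0 ≅ Z^4,  Ȟ^1 ≅ 0,  Ȟ^2 ≅ 0


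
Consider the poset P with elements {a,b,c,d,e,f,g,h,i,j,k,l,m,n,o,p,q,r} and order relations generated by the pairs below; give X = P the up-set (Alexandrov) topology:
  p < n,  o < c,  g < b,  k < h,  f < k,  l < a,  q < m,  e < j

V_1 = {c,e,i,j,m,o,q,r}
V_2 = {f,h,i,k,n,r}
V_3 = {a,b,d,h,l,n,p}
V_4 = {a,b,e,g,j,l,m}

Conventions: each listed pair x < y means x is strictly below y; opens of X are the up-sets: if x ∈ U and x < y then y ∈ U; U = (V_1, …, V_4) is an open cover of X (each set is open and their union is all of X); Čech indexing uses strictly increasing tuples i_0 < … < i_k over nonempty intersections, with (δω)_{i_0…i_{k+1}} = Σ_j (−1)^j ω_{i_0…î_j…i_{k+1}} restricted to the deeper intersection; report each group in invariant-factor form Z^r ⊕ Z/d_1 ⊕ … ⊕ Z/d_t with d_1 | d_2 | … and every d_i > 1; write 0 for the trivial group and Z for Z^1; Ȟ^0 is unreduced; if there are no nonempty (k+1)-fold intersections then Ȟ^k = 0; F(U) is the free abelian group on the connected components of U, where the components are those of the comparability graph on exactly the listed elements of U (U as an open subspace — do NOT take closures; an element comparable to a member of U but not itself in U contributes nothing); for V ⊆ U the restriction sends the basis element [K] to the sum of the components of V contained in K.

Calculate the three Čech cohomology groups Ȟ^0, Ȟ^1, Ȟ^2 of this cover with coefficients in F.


Ȟ^0 = Z^10; Ȟ^1 = 0; Ȟ^2 = 0

nonempty overlaps:
  V12={i,r} V14={e,j,m} V23={h,n} V34={a,b,l}
components per intersection:
  V1: {c,o} {e,j} {i} {m,q} {r}
  V2: {f,h,k} {i} {n} {r}
  V3: {a,l} {b} {d} {h} {n,p}
  V4: {a,l} {b,g} {e,j} {m}
  V12: {i} {r}
  V14: {e,j} {m}
  V23: {h} {n}
  V34: {a,l} {b}
C dims 18,8; δ0: rk 8, SNF 1^8
degree 0: 18−8−0 = 10 → Ȟ^0 ≅ Z^10
degree 1: 8−0−8 = 0 → Ȟ^1 ≅ 0
degree 2: 0−0−0 = 0 → Ȟ^2 ≅ 0


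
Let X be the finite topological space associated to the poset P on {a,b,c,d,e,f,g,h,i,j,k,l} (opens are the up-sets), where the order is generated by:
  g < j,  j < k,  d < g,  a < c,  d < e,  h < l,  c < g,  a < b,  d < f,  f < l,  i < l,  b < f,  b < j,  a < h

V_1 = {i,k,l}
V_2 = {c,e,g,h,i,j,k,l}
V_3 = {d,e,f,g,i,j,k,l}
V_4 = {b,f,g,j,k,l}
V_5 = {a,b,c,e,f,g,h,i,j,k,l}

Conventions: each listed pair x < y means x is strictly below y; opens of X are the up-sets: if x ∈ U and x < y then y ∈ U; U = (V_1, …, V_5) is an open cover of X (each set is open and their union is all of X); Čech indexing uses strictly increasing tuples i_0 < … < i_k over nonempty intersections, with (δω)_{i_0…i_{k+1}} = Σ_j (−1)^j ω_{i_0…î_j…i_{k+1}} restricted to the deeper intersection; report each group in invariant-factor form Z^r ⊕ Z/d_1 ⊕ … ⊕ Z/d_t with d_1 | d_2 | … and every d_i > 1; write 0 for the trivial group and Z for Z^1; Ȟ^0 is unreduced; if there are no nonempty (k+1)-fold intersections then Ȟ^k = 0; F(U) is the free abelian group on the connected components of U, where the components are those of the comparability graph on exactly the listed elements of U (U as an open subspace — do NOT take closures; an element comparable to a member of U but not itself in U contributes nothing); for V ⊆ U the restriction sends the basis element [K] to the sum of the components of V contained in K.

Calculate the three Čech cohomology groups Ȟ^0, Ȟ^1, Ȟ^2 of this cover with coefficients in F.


cover nerve:
  V12={i,k,l} V13={i,k,l} V14={k,l} V15={i,k,l} V23={e,g,i,j,k,l} V24={g,j,k,l} V25={c,e,g,h,i,j,k,l} V34={f,g,j,k,l} V35={e,f,g,i,j,k,l} V45={b,f,g,j,k,l}
  V123={i,k,l} V124={k,l} V125={i,k,l} V134={k,l} V135={i,k,l} V145={k,l} V234={g,j,k,l} V235={e,g,i,j,k,l} V245={g,j,k,l} V345={f,g,j,k,l}
  V1234={k,l} V1235={i,k,l} V1245={k,l} V1345={k,l} V2345={g,j,k,l}
  V12345={k,l}
components per intersection:
  V1: {i,l} {k}
  V2: {c,g,j,k} {e} {h,i,l}
  V3: {d,e,f,g,i,j,k,l}
  V4: {b,f,g,j,k,l}
  V5: {a,b,c,f,g,h,i,j,k,l} {e}
  V12: {i,l} {k}
  V13: {i,l} {k}
  V14: {k} {l}
  V15: {i,l} {k}
  V23: {e} {g,j,k} {i,l}
  V24: {g,j,k} {l}
  V25: {c,g,j,k} {e} {h,i,l}
  V34: {f,l} {g,j,k}
  V35: {e} {f,i,l} {g,j,k}
  V45: {b,f,g,j,k,l}
  V123: {i,l} {k}
  V124: {k} {l}
  V125: {i,l} {k}
  V134: {k} {l}
  V135: {i,l} {k}
  V145: {k} {l}
  V234: {g,j,k} {l}
  V235: {e} {g,j,k} {i,l}
  V245: {g,j,k} {l}
  V345: {f,l} {g,j,k}
  V1234: {k} {l}
  V1235: {i,l} {k}
  V1245: {k} {l}
  V1345: {k} {l}
  V2345: {g,j,k} {l}
  V12345: {k} {l}
C dims 9,22,21,10; δ0: rk 8, SNF 1^8; δ1: rk 13, SNF 1^13; δ2: rk 8, SNF 1^8
Ȟ^0: (9−8)−0=1 ⇒ Z
Ȟ^1: (22−13)−8=1 ⇒ Z
Ȟ^2: (21−8)−13=0 ⇒ 0

Ȟ^0 = Z, Ȟ^1 = Z and Ȟ^2 = 0


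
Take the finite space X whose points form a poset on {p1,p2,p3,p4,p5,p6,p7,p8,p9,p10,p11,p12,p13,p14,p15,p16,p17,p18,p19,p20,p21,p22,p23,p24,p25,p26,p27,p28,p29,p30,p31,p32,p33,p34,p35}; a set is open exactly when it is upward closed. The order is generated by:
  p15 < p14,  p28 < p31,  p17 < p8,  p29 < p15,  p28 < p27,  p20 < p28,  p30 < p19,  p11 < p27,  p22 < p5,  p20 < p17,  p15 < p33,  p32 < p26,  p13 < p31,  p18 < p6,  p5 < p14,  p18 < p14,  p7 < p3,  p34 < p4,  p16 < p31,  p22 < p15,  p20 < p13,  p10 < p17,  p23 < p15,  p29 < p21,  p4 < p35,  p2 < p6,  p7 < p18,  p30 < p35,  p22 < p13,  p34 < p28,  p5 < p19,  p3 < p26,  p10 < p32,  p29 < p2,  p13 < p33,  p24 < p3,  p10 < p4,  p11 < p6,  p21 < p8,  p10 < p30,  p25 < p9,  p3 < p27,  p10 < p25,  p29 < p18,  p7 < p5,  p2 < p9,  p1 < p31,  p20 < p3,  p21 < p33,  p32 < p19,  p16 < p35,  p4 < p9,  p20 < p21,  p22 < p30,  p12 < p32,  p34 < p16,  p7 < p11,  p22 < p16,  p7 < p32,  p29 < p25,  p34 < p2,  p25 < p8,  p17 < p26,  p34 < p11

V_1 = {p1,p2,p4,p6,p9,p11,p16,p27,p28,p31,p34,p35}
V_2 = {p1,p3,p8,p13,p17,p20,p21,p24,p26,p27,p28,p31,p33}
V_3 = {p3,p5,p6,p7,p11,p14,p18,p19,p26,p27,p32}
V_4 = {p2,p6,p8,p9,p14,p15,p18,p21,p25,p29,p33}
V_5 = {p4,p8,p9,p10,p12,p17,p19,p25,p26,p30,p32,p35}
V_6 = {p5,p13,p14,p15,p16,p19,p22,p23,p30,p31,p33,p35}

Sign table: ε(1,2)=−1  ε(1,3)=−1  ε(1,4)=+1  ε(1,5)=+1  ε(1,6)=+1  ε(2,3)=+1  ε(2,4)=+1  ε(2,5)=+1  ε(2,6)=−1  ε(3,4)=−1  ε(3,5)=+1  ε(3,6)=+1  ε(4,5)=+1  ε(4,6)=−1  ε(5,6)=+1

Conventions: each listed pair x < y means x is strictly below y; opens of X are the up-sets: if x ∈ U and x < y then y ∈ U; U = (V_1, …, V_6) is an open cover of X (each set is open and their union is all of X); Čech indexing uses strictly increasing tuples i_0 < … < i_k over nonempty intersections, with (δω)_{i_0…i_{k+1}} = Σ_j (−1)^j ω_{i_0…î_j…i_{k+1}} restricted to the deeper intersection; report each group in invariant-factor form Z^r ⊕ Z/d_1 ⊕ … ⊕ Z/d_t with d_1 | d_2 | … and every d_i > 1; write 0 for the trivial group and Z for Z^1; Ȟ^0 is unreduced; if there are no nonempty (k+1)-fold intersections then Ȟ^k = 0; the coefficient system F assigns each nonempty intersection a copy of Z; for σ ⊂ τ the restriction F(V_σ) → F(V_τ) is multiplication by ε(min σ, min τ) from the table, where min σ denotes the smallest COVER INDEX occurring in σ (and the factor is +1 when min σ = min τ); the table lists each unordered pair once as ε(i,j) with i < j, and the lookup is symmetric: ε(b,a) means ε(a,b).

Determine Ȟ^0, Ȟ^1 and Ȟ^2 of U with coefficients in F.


cover nerve:
  V12={p1,p27,p28,p31} V13={p6,p11,p27} V14={p2,p6,p9} V15={p4,p9,p35} V16={p16,p31,p35} V23={p3,p26,p27} V24={p8,p21,p33} V25={p8,p17,p26} V26={p13,p31,p33} V34={p6,p14,p18} V35={p19,p26,p32} V36={p5,p14,p19} V45={p8,p9,p25} V46={p14,p15,p33} V56={p19,p30,p35}
  V123={p27} V126={p31} V134={p6} V145={p9} V156={p35} V235={p26} V245={p8} V246={p33} V346={p14} V356={p19}
C dims 6,15,10; δ0: rk 6, SNF 1^5·2; δ1: rk 9, SNF 1^9
Ȟ^0: (6−6)−0=0 ⇒ 0
Ȟ^1: (15−9)−6=0 plus torsion [2] ⇒ Z/2
Ȟ^2: (10−0)−9=1 ⇒ Z

Ȟ^0 = 0, Ȟ^1 = Z/2, Ȟ^2 = Z


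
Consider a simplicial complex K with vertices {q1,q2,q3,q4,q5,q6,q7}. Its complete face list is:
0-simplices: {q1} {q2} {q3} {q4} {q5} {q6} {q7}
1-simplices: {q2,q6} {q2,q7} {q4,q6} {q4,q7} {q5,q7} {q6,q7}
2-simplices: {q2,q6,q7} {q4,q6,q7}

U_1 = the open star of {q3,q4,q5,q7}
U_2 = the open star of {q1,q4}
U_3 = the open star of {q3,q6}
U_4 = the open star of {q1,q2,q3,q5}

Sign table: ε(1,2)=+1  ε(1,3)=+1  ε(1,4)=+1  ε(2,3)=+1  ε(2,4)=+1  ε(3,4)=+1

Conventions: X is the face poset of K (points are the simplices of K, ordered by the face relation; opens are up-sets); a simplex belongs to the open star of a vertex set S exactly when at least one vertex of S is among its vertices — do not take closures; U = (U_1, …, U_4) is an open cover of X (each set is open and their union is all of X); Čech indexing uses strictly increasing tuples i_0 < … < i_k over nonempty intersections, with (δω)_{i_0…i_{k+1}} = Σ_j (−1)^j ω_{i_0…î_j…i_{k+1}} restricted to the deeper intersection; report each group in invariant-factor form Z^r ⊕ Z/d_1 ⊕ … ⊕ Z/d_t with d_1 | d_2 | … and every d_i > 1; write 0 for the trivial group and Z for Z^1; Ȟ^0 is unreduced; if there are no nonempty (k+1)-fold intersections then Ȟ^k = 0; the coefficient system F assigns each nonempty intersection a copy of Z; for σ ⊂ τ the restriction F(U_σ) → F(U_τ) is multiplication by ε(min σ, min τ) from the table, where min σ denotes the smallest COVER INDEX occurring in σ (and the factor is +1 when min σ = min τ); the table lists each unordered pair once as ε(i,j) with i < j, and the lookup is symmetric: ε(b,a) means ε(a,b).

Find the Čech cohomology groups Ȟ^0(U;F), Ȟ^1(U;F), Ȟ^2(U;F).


Ȟ^0(U;F) ≅ Z, Ȟ^1(U;F) ≅ Z, Ȟ^2(U;F) ≅ 0

intersection data:
  U1={{q3},{q4},{q5},{q7},{q2,q7},{q4,q6},{q4,q7},{q5,q7},{q6,q7},{q2,q6,q7},{q4,q6,q7}} U2={{q1},{q4},{q4,q6},{q4,q7},{q4,q6,q7}} U3={{q3},{q6},{q2,q6},{q4,q6},{q6,q7},{q2,q6,q7},{q4,q6,q7}} U4={{q1},{q2},{q3},{q5},{q2,q6},{q2,q7},{q5,q7},{q2,q6,q7}}
  U12={{q4},{q4,q6},{q4,q7},{q4,q6,q7}} U13={{q3},{q4,q6},{q6,q7},{q2,q6,q7},{q4,q6,q7}} U14={{q3},{q5},{q2,q7},{q5,q7},{q2,q6,q7}} U23={{q4,q6},{q4,q6,q7}} U24={{q1}} U34={{q3},{q2,q6},{q2,q6,q7}}
  U123={{q4,q6},{q4,q6,q7}} U134={{q3},{q2,q6,q7}}
C dims 4,6,2; δ0: rk 3, SNF 1^3; δ1: rk 2, SNF 1^2
Ȟ^0 = (4 − 3) − 0 = 1, so Ȟ^0 ≅ Z
Ȟ^1 = (6 − 2) − 3 = 1, so Ȟ^1 ≅ Z
Ȟ^2 = (2 − 0) − 2 = 0, so Ȟ^2 ≅ 0


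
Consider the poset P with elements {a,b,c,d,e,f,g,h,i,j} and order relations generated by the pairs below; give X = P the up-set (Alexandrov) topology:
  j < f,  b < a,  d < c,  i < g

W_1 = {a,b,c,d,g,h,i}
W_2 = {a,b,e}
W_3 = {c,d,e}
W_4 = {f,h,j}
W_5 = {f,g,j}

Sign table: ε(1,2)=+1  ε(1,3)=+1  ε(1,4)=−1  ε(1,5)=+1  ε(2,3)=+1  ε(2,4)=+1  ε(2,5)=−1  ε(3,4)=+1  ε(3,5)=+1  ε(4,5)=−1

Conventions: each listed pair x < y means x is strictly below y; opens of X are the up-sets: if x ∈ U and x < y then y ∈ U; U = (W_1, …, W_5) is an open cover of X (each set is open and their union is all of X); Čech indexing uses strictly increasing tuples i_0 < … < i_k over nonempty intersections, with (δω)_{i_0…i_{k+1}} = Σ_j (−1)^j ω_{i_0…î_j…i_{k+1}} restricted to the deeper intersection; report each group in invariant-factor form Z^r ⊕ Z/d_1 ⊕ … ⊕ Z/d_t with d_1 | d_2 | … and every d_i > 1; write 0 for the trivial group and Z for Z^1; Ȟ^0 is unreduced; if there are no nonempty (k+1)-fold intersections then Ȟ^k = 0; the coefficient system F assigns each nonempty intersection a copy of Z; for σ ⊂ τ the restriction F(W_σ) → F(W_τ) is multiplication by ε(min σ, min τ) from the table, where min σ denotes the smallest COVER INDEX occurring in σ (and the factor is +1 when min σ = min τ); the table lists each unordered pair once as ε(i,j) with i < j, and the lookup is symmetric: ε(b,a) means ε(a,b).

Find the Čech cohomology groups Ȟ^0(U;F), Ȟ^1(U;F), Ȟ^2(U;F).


Ȟ^0(U;F) ≅ Z,  Ȟ^1(U;F) ≅ Z^2,  Ȟ^2(U;F) ≅ 0

cover nerve:
  W12={a,b} W13={c,d} W14={h} W15={g} W23={e} W45={f,j}
C dims 5,6; δ0: rk 4, SNF 1^4
Ȟ^0: (5−4)−0=1 ⇒ Z
Ȟ^1: (6−0)−4=2 ⇒ Z^2
Ȟ^2: (0−0)−0=0 ⇒ 0


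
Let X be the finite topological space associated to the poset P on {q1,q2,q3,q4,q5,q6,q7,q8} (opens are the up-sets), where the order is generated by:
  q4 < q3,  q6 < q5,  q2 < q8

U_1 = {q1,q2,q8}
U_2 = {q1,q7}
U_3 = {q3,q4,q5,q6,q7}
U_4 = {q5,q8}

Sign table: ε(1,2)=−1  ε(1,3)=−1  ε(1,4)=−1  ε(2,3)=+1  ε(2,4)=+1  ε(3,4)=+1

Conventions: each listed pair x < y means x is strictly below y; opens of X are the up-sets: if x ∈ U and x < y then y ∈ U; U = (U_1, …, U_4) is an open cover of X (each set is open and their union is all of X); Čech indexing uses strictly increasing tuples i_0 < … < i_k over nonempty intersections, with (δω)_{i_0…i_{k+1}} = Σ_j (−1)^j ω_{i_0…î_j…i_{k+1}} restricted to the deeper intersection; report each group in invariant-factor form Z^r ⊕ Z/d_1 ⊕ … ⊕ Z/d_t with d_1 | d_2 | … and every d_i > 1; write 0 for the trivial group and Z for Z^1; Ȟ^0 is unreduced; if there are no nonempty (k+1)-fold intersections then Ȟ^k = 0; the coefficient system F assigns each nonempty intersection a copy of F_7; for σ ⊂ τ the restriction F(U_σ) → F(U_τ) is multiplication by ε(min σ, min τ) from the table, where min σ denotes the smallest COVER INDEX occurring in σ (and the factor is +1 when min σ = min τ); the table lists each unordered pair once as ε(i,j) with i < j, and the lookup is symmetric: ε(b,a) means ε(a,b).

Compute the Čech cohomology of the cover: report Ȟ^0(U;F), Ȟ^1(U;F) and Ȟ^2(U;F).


nonempty intersections:
  U12={q1} U14={q8} U23={q7} U34={q5}
C dims 4,4; δ0: rk_F7 3
Ȟ^0: (4−3)−0=1 ⇒ Z/7
Ȟ^1: (4−0)−3=1 ⇒ Z/7
Ȟ^2: (0−0)−0=0 ⇒ 0

Ȟ^0(U;F) ≅ Z/7, Ȟ^1(U;F) ≅ Z/7, Ȟ^2(U;F) ≅ 0


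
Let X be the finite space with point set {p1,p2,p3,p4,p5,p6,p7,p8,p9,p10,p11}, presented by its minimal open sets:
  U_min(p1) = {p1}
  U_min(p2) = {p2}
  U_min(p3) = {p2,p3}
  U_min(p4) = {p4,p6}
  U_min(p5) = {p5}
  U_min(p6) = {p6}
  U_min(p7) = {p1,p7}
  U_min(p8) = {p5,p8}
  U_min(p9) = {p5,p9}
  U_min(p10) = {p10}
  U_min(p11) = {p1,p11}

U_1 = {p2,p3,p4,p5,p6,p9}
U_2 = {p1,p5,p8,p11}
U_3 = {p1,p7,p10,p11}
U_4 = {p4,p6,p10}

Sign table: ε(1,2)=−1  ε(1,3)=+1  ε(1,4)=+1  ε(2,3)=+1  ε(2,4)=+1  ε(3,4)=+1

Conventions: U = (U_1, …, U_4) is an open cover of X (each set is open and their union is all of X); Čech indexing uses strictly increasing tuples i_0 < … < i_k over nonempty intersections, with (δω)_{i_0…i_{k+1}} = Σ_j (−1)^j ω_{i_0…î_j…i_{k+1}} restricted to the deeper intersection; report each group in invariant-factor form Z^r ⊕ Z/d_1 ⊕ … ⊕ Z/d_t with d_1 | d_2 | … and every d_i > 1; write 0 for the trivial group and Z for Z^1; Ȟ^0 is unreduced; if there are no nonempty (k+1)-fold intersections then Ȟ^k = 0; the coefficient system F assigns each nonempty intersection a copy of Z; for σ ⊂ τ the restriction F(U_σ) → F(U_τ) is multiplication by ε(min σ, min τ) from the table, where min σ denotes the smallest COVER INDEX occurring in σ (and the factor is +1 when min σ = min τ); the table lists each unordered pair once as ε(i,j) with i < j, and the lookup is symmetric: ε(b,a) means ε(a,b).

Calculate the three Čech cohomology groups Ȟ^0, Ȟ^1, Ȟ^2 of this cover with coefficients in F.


nerve simplices:
  U12={p5} U14={p4,p6} U23={p1,p11} U34={p10}
C dims 4,4; δ0: rk 4, SNF 1^3·2
degree 0: 4−4−0 = 0 → Ȟ^0 ≅ 0
degree 1: 4−0−4 = 0 plus torsion [2] → Ȟ^1 ≅ Z/2
degree 2: 0−0−0 = 0 → Ȟ^2 ≅ 0

Ȟ^0(U;F) ≅ 0; Ȟ^1(U;F) ≅ Z/2; Ȟ^2(U;F) ≅ 0


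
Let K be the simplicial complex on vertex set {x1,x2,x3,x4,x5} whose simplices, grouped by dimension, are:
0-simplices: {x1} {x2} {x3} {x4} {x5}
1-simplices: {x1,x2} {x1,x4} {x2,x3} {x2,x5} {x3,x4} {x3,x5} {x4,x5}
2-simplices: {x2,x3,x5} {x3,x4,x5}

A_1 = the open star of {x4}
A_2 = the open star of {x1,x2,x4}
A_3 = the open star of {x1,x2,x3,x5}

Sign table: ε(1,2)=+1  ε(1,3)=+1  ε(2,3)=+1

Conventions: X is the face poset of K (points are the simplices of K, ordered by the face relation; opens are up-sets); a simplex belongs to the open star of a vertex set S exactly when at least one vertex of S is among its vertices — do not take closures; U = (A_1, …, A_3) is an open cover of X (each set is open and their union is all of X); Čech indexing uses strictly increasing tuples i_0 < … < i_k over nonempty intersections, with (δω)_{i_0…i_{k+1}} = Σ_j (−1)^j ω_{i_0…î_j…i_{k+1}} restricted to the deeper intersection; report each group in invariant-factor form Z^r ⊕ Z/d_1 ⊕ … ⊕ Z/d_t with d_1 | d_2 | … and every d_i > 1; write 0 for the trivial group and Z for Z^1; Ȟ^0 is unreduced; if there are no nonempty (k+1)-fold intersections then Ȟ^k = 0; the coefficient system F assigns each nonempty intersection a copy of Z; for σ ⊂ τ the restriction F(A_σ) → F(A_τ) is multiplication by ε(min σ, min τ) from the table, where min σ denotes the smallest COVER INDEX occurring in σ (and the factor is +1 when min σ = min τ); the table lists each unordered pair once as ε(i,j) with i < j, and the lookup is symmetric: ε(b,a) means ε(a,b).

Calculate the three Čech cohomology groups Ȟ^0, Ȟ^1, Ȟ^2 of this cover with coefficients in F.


Ȟ^0 ≅ Z, Ȟ^1 ≅ 0, Ȟ^2 ≅ 0

nerve of the cover:
  A1={{x4},{x1,x4},{x3,x4},{x4,x5},{x3,x4,x5}} A2={{x1},{x2},{x4},{x1,x2},{x1,x4},{x2,x3},{x2,x5},{x3,x4},{x4,x5},{x2,x3,x5},{x3,x4,x5}} A3={{x1},{x2},{x3},{x5},{x1,x2},{x1,x4},{x2,x3},{x2,x5},{x3,x4},{x3,x5},{x4,x5},{x2,x3,x5},{x3,x4,x5}}
  A12={{x4},{x1,x4},{x3,x4},{x4,x5},{x3,x4,x5}} A13={{x1,x4},{x3,x4},{x4,x5},{x3,x4,x5}} A23={{x1},{x2},{x1,x2},{x1,x4},{x2,x3},{x2,x5},{x3,x4},{x4,x5},{x2,x3,x5},{x3,x4,x5}}
  A123={{x1,x4},{x3,x4},{x4,x5},{x3,x4,x5}}
C dims 3,3,1; δ0: rk 2, SNF 1^2; δ1: rk 1, SNF 1^1
Ȟ^0 = (3 − 2) − 0 = 1, so Ȟ^0 ≅ Z
Ȟ^1 = (3 − 1) − 2 = 0, so Ȟ^1 ≅ 0
Ȟ^2 = (1 − 0) − 1 = 0, so Ȟ^2 ≅ 0


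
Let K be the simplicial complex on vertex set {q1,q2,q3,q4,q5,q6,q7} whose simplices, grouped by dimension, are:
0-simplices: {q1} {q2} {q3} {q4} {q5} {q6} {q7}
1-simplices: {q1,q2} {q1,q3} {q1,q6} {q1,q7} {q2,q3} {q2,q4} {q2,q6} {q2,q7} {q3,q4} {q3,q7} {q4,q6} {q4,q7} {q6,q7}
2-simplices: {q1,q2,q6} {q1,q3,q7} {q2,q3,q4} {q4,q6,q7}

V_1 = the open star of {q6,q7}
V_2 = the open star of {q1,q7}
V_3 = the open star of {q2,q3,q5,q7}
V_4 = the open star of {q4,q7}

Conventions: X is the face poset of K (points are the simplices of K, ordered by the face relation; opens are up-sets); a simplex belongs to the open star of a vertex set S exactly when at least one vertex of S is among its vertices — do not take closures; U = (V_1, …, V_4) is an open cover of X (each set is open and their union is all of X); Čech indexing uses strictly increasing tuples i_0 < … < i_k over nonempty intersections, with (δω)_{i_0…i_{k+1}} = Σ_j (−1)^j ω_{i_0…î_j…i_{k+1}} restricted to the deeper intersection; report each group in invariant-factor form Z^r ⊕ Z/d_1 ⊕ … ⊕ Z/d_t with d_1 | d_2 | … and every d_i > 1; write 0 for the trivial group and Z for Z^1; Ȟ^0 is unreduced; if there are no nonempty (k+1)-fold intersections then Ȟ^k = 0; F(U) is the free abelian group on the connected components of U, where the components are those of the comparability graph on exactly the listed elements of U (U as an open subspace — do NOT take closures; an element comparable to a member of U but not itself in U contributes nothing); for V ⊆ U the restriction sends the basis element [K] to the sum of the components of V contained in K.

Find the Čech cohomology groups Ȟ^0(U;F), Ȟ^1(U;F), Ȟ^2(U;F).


cover nerve:
  V1={{q6},{q7},{q1,q6},{q1,q7},{q2,q6},{q2,q7},{q3,q7},{q4,q6},{q4,q7},{q6,q7},{q1,q2,q6},{q1,q3,q7},{q4,q6,q7}} V2={{q1},{q7},{q1,q2},{q1,q3},{q1,q6},{q1,q7},{q2,q7},{q3,q7},{q4,q7},{q6,q7},{q1,q2,q6},{q1,q3,q7},{q4,q6,q7}} V3={{q2},{q3},{q5},{q7},{q1,q2},{q1,q3},{q1,q7},{q2,q3},{q2,q4},{q2,q6},{q2,q7},{q3,q4},{q3,q7},{q4,q7},{q6,q7},{q1,q2,q6},{q1,q3,q7},{q2,q3,q4},{q4,q6,q7}} V4={{q4},{q7},{q1,q7},{q2,q4},{q2,q7},{q3,q4},{q3,q7},{q4,q6},{q4,q7},{q6,q7},{q1,q3,q7},{q2,q3,q4},{q4,q6,q7}}
  V12={{q7},{q1,q6},{q1,q7},{q2,q7},{q3,q7},{q4,q7},{q6,q7},{q1,q2,q6},{q1,q3,q7},{q4,q6,q7}} V13={{q7},{q1,q7},{q2,q6},{q2,q7},{q3,q7},{q4,q7},{q6,q7},{q1,q2,q6},{q1,q3,q7},{q4,q6,q7}} V14={{q7},{q1,q7},{q2,q7},{q3,q7},{q4,q6},{q4,q7},{q6,q7},{q1,q3,q7},{q4,q6,q7}} V23={{q7},{q1,q2},{q1,q3},{q1,q7},{q2,q7},{q3,q7},{q4,q7},{q6,q7},{q1,q2,q6},{q1,q3,q7},{q4,q6,q7}} V24={{q7},{q1,q7},{q2,q7},{q3,q7},{q4,q7},{q6,q7},{q1,q3,q7},{q4,q6,q7}} V34={{q7},{q1,q7},{q2,q4},{q2,q7},{q3,q4},{q3,q7},{q4,q7},{q6,q7},{q1,q3,q7},{q2,q3,q4},{q4,q6,q7}}
  V123={{q7},{q1,q7},{q2,q7},{q3,q7},{q4,q7},{q6,q7},{q1,q2,q6},{q1,q3,q7},{q4,q6,q7}} V124={{q7},{q1,q7},{q2,q7},{q3,q7},{q4,q7},{q6,q7},{q1,q3,q7},{q4,q6,q7}} V134={{q7},{q1,q7},{q2,q7},{q3,q7},{q4,q7},{q6,q7},{q1,q3,q7},{q4,q6,q7}} V234={{q7},{q1,q7},{q2,q7},{q3,q7},{q4,q7},{q6,q7},{q1,q3,q7},{q4,q6,q7}}
  V1234={{q7},{q1,q7},{q2,q7},{q3,q7},{q4,q7},{q6,q7},{q1,q3,q7},{q4,q6,q7}}
components per intersection:
  V1: {{q6},{q7},{q1,q6},{q1,q7},{q2,q6},{q2,q7},{q3,q7},{q4,q6},{q4,q7},{q6,q7},{q1,q2,q6},{q1,q3,q7},{q4,q6,q7}}
  V2: {{q1},{q7},{q1,q2},{q1,q3},{q1,q6},{q1,q7},{q2,q7},{q3,q7},{q4,q7},{q6,q7},{q1,q2,q6},{q1,q3,q7},{q4,q6,q7}}
  V3: {{q2},{q3},{q7},{q1,q2},{q1,q3},{q1,q7},{q2,q3},{q2,q4},{q2,q6},{q2,q7},{q3,q4},{q3,q7},{q4,q7},{q6,q7},{q1,q2,q6},{q1,q3,q7},{q2,q3,q4},{q4,q6,q7}} {{q5}}
  V4: {{q4},{q7},{q1,q7},{q2,q4},{q2,q7},{q3,q4},{q3,q7},{q4,q6},{q4,q7},{q6,q7},{q1,q3,q7},{q2,q3,q4},{q4,q6,q7}}
  V12: {{q7},{q1,q7},{q2,q7},{q3,q7},{q4,q7},{q6,q7},{q1,q3,q7},{q4,q6,q7}} {{q1,q6},{q1,q2,q6}}
  V13: {{q7},{q1,q7},{q2,q7},{q3,q7},{q4,q7},{q6,q7},{q1,q3,q7},{q4,q6,q7}} {{q2,q6},{q1,q2,q6}}
  V14: {{q7},{q1,q7},{q2,q7},{q3,q7},{q4,q6},{q4,q7},{q6,q7},{q1,q3,q7},{q4,q6,q7}}
  V23: {{q7},{q1,q3},{q1,q7},{q2,q7},{q3,q7},{q4,q7},{q6,q7},{q1,q3,q7},{q4,q6,q7}} {{q1,q2},{q1,q2,q6}}
  V24: {{q7},{q1,q7},{q2,q7},{q3,q7},{q4,q7},{q6,q7},{q1,q3,q7},{q4,q6,q7}}
  V34: {{q7},{q1,q7},{q2,q7},{q3,q7},{q4,q7},{q6,q7},{q1,q3,q7},{q4,q6,q7}} {{q2,q4},{q3,q4},{q2,q3,q4}}
  V123: {{q7},{q1,q7},{q2,q7},{q3,q7},{q4,q7},{q6,q7},{q1,q3,q7},{q4,q6,q7}} {{q1,q2,q6}}
  V124: {{q7},{q1,q7},{q2,q7},{q3,q7},{q4,q7},{q6,q7},{q1,q3,q7},{q4,q6,q7}}
  V134: {{q7},{q1,q7},{q2,q7},{q3,q7},{q4,q7},{q6,q7},{q1,q3,q7},{q4,q6,q7}}
  V234: {{q7},{q1,q7},{q2,q7},{q3,q7},{q4,q7},{q6,q7},{q1,q3,q7},{q4,q6,q7}}
  V1234: {{q7},{q1,q7},{q2,q7},{q3,q7},{q4,q7},{q6,q7},{q1,q3,q7},{q4,q6,q7}}
C dims 5,10,5,1; δ0: rk 3, SNF 1^3; δ1: rk 4, SNF 1^4; δ2: rk 1, SNF 1^1
Ȟ^0: (5−3)−0=2 ⇒ Z^2
Ȟ^1: (10−4)−3=3 ⇒ Z^3
Ȟ^2: (5−1)−4=0 ⇒ 0

Ȟ^0(U;F) ≅ Z^2, Ȟ^1(U;F) ≅ Z^3, Ȟ^2(U;F) ≅ 0


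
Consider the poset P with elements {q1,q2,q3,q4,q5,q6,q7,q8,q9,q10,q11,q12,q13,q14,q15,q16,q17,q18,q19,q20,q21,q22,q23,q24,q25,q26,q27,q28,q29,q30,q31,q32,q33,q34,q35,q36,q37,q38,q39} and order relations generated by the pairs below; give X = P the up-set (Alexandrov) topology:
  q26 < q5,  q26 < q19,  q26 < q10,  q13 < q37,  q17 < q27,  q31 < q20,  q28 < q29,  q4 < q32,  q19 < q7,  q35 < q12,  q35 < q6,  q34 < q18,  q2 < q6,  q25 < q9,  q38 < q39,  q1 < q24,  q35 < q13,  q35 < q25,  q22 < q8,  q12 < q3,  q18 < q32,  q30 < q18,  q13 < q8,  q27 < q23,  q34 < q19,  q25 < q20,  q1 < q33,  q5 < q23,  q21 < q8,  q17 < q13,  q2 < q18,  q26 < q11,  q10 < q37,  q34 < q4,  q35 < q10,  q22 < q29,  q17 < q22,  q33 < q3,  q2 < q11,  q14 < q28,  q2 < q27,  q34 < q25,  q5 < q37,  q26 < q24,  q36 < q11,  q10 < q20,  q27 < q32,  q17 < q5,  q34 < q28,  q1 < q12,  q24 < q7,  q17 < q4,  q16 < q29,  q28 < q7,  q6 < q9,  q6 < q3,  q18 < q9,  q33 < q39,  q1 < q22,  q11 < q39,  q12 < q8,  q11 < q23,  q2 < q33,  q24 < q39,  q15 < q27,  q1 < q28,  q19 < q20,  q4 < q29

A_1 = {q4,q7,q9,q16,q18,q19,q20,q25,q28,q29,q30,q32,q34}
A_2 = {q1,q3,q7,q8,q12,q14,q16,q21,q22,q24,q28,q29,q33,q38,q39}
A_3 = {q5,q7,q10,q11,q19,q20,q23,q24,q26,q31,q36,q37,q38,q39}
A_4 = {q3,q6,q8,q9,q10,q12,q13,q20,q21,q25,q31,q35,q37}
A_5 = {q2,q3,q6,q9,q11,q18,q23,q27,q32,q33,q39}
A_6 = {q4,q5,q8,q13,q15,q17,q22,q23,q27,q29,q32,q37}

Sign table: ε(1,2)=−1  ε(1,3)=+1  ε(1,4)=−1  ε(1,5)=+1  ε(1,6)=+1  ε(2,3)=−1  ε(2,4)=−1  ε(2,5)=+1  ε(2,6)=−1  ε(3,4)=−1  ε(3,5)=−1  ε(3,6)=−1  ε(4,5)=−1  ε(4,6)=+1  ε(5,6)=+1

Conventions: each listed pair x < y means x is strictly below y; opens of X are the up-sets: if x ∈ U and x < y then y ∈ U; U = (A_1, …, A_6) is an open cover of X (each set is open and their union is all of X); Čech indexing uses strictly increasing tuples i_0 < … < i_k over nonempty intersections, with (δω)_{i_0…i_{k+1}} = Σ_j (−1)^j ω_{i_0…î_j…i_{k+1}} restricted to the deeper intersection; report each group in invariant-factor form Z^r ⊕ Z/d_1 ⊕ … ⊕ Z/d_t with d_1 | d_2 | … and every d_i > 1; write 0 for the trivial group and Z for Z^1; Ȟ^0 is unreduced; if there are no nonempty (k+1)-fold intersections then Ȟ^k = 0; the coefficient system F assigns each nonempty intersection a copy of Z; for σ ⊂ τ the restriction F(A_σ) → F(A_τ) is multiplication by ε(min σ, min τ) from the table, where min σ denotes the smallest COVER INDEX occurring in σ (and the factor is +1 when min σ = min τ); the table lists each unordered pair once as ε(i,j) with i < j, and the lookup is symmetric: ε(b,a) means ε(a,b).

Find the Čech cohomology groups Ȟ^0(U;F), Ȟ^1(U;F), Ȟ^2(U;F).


intersection data:
  A12={q7,q16,q28,q29} A13={q7,q19,q20} A14={q9,q20,q25} A15={q9,q18,q32} A16={q4,q29,q32} A23={q7,q24,q38,q39} A24={q3,q8,q12,q21} A25={q3,q33,q39} A26={q8,q22,q29} A34={q10,q20,q31,q37} A35={q11,q23,q39} A36={q5,q23,q37} A45={q3,q6,q9} A46={q8,q13,q37} A56={q23,q27,q32}
  A123={q7} A126={q29} A134={q20} A145={q9} A156={q32} A235={q39} A245={q3} A246={q8} A346={q37} A356={q23}
C dims 6,15,10; δ0: rk 6, SNF 1^5·2; δ1: rk 9, SNF 1^9
Ȟ^0 = (6 − 6) − 0 = 0, so Ȟ^0 ≅ 0
Ȟ^1 = (15 − 9) − 6 = 0 plus torsion [2], so Ȟ^1 ≅ Z/2
Ȟ^2 = (10 − 0) − 9 = 1, so Ȟ^2 ≅ Z

Ȟ^0(U;F) ≅ 0,  Ȟ^1(U;F) ≅ Z/2,  Ȟ^2(U;F) ≅ Z
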